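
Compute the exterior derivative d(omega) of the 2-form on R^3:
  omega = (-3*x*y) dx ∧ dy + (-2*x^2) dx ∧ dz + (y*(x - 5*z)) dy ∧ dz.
d(omega) = (y) dx ∧ dy ∧ dz

For a 2-form omega = sum_{i<j} g_{ij} dx_i ∧ dx_j, the exterior derivative is
  d(omega) = sum_{i<j} d(g_{ij}) ∧ dx_i ∧ dx_j = sum_{i<j, k} (∂g_{ij}/∂x_k) dx_k ∧ dx_i ∧ dx_j.
Expand each term, using dx_k ∧ dx_i ∧ dx_j = sgn(permutation) dx_{(a)} ∧ dx_{(b)} ∧ dx_{(c)} with (a < b < c) sorted:
  d(y*(x - 5*z)) includes (∂/∂x)(y*(x - 5*z)) dx = (y) dx, which multiplied by dy ∧ dz gives (y) dx ∧ dy ∧ dz
Collecting like 3-forms: d(omega) = (y) dx ∧ dy ∧ dz.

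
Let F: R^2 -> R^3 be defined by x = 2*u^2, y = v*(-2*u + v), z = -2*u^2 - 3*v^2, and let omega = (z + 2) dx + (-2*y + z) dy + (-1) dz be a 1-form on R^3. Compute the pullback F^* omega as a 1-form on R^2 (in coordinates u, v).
F^* omega = (-8*u^3 + 4*u^2*v - 20*u*v^2 + 12*u + 10*v^3) du + (4*u^3 - 12*u^2*v + 18*u*v^2 - 10*v^3 + 6*v) dv

Using F^*(f dg) = (f ∘ F) d(g ∘ F), substitute each coordinate x_i by F_i(u, v) in f_i, and replace dx_i by d F_i = (∂F_i/∂u) du + (∂F_i/∂v) dv.
  For the x component: f_1(F) = -2*u^2 - 3*v^2 + 2; d F_1 = (4*u) du + (0) dv
  For the y component: f_2(F) = -2*u^2 + 4*u*v - 5*v^2; d F_2 = (-2*v) du + (-2*u + 2*v) dv
  For the z component: f_3(F) = -1; d F_3 = (-4*u) du + (-6*v) dv
Combining and collecting du, dv coefficients:
  coeff of du: -8*u^3 + 4*u^2*v - 20*u*v^2 + 12*u + 10*v^3
  coeff of dv: 4*u^3 - 12*u^2*v + 18*u*v^2 - 10*v^3 + 6*v
F^* omega = (-8*u^3 + 4*u^2*v - 20*u*v^2 + 12*u + 10*v^3) du + (4*u^3 - 12*u^2*v + 18*u*v^2 - 10*v^3 + 6*v) dv.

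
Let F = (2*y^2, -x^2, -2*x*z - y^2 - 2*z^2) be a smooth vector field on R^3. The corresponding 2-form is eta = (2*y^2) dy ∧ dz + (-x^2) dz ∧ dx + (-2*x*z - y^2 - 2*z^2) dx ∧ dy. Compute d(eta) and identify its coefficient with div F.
d(eta) = (-2*x - 4*z) dx ∧ dy ∧ dz; div F = -2*x - 4*z

For a 2-form in R^3 of the form above, applying d gives a 3-form with coefficient ∂P/∂x + ∂Q/∂y + ∂R/∂z:
  ∂P/∂x = 0
  ∂Q/∂y = 0
  ∂R/∂z = -2*x - 4*z
Sum = -2*x - 4*z, which is exactly div F.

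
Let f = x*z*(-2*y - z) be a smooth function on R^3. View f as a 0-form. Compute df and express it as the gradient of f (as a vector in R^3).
df = (z*(-2*y - z)) dx + (-2*x*z) dy + (2*x*(-y - z)) dz; grad f = (z*(-2*y - z), -2*x*z, 2*x*(-y - z))

For a 0-form f, d f = (∂f/∂x) dx + (∂f/∂y) dy + (∂f/∂z) dz. The components of the vector representation are exactly the entries of grad f in Cartesian coordinates:
  ∂f/∂x = z*(-2*y - z)
  ∂f/∂y = -2*x*z
  ∂f/∂z = 2*x*(-y - z).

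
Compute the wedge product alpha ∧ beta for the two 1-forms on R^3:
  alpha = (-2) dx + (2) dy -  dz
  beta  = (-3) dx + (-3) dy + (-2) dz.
alpha ∧ beta = (12) dx ∧ dy + (1) dx ∧ dz + (-7) dy ∧ dz

Distribute the wedge, using dx_i ∧ dx_j = -dx_j ∧ dx_i and dx_i ∧ dx_i = 0. For each pair (i, j) with i < j, the coefficient of dx_i ∧ dx_j in alpha ∧ beta is (alpha_i * beta_j - alpha_j * beta_i). Collecting: alpha ∧ beta = (12) dx ∧ dy + (1) dx ∧ dz + (-7) dy ∧ dz.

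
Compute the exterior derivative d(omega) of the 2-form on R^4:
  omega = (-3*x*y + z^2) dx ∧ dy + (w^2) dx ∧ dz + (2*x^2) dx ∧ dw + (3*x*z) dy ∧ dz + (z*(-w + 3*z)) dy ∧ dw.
d(omega) = (5*z) dx ∧ dy ∧ dz + (2*w) dx ∧ dz ∧ dw + (w - 6*z) dy ∧ dz ∧ dw

For a 2-form omega = sum_{i<j} g_{ij} dx_i ∧ dx_j, the exterior derivative is
  d(omega) = sum_{i<j} d(g_{ij}) ∧ dx_i ∧ dx_j = sum_{i<j, k} (∂g_{ij}/∂x_k) dx_k ∧ dx_i ∧ dx_j.
Expand each term, using dx_k ∧ dx_i ∧ dx_j = sgn(permutation) dx_{(a)} ∧ dx_{(b)} ∧ dx_{(c)} with (a < b < c) sorted:
  d(-3*x*y + z^2) includes (∂/∂z)(-3*x*y + z^2) dz = (2*z) dz, which multiplied by dx ∧ dy gives (2*z) dx ∧ dy ∧ dz
  d(w^2) includes (∂/∂w)(w^2) dw = (2*w) dw, which multiplied by dx ∧ dz gives (2*w) dx ∧ dz ∧ dw
  d(3*x*z) includes (∂/∂x)(3*x*z) dx = (3*z) dx, which multiplied by dy ∧ dz gives (3*z) dx ∧ dy ∧ dz
  d(z*(-w + 3*z)) includes (∂/∂z)(z*(-w + 3*z)) dz = (-w + 6*z) dz, which multiplied by dy ∧ dw gives (w - 6*z) dy ∧ dz ∧ dw
Collecting like 3-forms: d(omega) = (5*z) dx ∧ dy ∧ dz + (2*w) dx ∧ dz ∧ dw + (w - 6*z) dy ∧ dz ∧ dw.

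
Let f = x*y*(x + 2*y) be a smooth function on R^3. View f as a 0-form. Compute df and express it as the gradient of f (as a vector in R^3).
df = (2*y*(x + y)) dx + (x*(x + 4*y)) dy + (0) dz; grad f = (2*y*(x + y), x*(x + 4*y), 0)

For a 0-form f, d f = (∂f/∂x) dx + (∂f/∂y) dy + (∂f/∂z) dz. The components of the vector representation are exactly the entries of grad f in Cartesian coordinates:
  ∂f/∂x = 2*y*(x + y)
  ∂f/∂y = x*(x + 4*y)
  ∂f/∂z = 0.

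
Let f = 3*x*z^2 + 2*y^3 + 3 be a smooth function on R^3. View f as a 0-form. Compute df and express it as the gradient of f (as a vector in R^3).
df = (3*z^2) dx + (6*y^2) dy + (6*x*z) dz; grad f = (3*z^2, 6*y^2, 6*x*z)

For a 0-form f, d f = (∂f/∂x) dx + (∂f/∂y) dy + (∂f/∂z) dz. The components of the vector representation are exactly the entries of grad f in Cartesian coordinates:
  ∂f/∂x = 3*z^2
  ∂f/∂y = 6*y^2
  ∂f/∂z = 6*x*z.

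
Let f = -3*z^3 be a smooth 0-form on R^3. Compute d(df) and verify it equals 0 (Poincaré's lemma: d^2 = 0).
d(df) = 0

Step 1: df = sum_i (∂f/∂x_i) dx_i = (0) dx + (0) dy + (-9*z^2) dz.
Step 2: Apply d again. Using the 1-form formula, the coefficient of dx ∧ dy in d(df) is ∂^2 f/∂x ∂y - ∂^2 f/∂y ∂x = (0) - (0) = 0 (equality of mixed partials for smooth f).
Similarly for dx ∧ dz and dy ∧ dz — all coefficients vanish. So d(df) = 0.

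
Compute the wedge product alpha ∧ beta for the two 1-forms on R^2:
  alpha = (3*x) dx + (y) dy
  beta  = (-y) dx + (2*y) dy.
alpha ∧ beta = (y*(6*x + y)) dx ∧ dy

Distribute the wedge, using dx_i ∧ dx_j = -dx_j ∧ dx_i and dx_i ∧ dx_i = 0. For each pair (i, j) with i < j, the coefficient of dx_i ∧ dx_j in alpha ∧ beta is (alpha_i * beta_j - alpha_j * beta_i). Collecting: alpha ∧ beta = (y*(6*x + y)) dx ∧ dy.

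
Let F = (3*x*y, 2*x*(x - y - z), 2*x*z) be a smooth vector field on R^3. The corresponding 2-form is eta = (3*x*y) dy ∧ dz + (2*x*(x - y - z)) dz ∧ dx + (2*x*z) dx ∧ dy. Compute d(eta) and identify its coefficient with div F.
d(eta) = (3*y) dx ∧ dy ∧ dz; div F = 3*y

For a 2-form in R^3 of the form above, applying d gives a 3-form with coefficient ∂P/∂x + ∂Q/∂y + ∂R/∂z:
  ∂P/∂x = 3*y
  ∂Q/∂y = -2*x
  ∂R/∂z = 2*x
Sum = 3*y, which is exactly div F.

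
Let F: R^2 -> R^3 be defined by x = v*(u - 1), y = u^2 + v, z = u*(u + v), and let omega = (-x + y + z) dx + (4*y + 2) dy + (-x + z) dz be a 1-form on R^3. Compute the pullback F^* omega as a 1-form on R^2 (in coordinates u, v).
F^* omega = (10*u^3 + 3*u^2*v + 10*u*v + 4*u + 3*v^2) du + (3*u^3 + 2*u^2 + 3*u*v + 2*v + 2) dv

Using F^*(f dg) = (f ∘ F) d(g ∘ F), substitute each coordinate x_i by F_i(u, v) in f_i, and replace dx_i by d F_i = (∂F_i/∂u) du + (∂F_i/∂v) dv.
  For the x component: f_1(F) = 2*u^2 + 2*v; d F_1 = (v) du + (u - 1) dv
  For the y component: f_2(F) = 4*u^2 + 4*v + 2; d F_2 = (2*u) du + (1) dv
  For the z component: f_3(F) = u^2 + v; d F_3 = (2*u + v) du + (u) dv
Combining and collecting du, dv coefficients:
  coeff of du: 10*u^3 + 3*u^2*v + 10*u*v + 4*u + 3*v^2
  coeff of dv: 3*u^3 + 2*u^2 + 3*u*v + 2*v + 2
F^* omega = (10*u^3 + 3*u^2*v + 10*u*v + 4*u + 3*v^2) du + (3*u^3 + 2*u^2 + 3*u*v + 2*v + 2) dv.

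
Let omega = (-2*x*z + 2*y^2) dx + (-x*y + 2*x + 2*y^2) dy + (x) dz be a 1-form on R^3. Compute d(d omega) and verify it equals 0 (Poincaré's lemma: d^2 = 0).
d(d omega) = 0

Step 1: d omega = sum_{i<j} (∂f_j/∂x_i - ∂f_i/∂x_j) dx_i ∧ dx_j:
  coeff of dx ∧ dy: 2 - 5*y
  coeff of dx ∧ dz: 2*x + 1
  coeff of dy ∧ dz: 0
Step 2: Apply d again to each 2-form coefficient. The only possible 3-form in R^3 is dx ∧ dy ∧ dz, with coefficient
  ∂(coeff of dy∧dz)/∂x - ∂(coeff of dx∧dz)/∂y + ∂(coeff of dx∧dy)/∂z
  = ∂/∂x (0) - ∂/∂y (2*x + 1) + ∂/∂z (2 - 5*y).
Each of these terms simplifies to sums of mixed partials that cancel in pairs. The result is 0 (by equality of mixed partials for smooth functions — Schwarz / Clairaut).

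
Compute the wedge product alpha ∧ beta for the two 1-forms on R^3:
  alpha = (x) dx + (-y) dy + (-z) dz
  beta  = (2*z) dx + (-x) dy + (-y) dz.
alpha ∧ beta = (-x^2 + 2*y*z) dx ∧ dy + (-x*y + 2*z^2) dx ∧ dz + (-x*z + y^2) dy ∧ dz

Distribute the wedge, using dx_i ∧ dx_j = -dx_j ∧ dx_i and dx_i ∧ dx_i = 0. For each pair (i, j) with i < j, the coefficient of dx_i ∧ dx_j in alpha ∧ beta is (alpha_i * beta_j - alpha_j * beta_i). Collecting: alpha ∧ beta = (-x^2 + 2*y*z) dx ∧ dy + (-x*y + 2*z^2) dx ∧ dz + (-x*z + y^2) dy ∧ dz.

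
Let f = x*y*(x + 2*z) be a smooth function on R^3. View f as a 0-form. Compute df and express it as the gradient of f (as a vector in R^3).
df = (2*y*(x + z)) dx + (x*(x + 2*z)) dy + (2*x*y) dz; grad f = (2*y*(x + z), x*(x + 2*z), 2*x*y)

For a 0-form f, d f = (∂f/∂x) dx + (∂f/∂y) dy + (∂f/∂z) dz. The components of the vector representation are exactly the entries of grad f in Cartesian coordinates:
  ∂f/∂x = 2*y*(x + z)
  ∂f/∂y = x*(x + 2*z)
  ∂f/∂z = 2*x*y.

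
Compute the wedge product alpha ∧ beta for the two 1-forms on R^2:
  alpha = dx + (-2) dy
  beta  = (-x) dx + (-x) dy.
alpha ∧ beta = (-3*x) dx ∧ dy

Distribute the wedge, using dx_i ∧ dx_j = -dx_j ∧ dx_i and dx_i ∧ dx_i = 0. For each pair (i, j) with i < j, the coefficient of dx_i ∧ dx_j in alpha ∧ beta is (alpha_i * beta_j - alpha_j * beta_i). Collecting: alpha ∧ beta = (-3*x) dx ∧ dy.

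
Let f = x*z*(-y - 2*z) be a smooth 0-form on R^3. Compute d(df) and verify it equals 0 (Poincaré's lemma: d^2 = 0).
d(df) = 0

Step 1: df = sum_i (∂f/∂x_i) dx_i = (z*(-y - 2*z)) dx + (-x*z) dy + (x*(-y - 4*z)) dz.
Step 2: Apply d again. Using the 1-form formula, the coefficient of dx ∧ dy in d(df) is ∂^2 f/∂x ∂y - ∂^2 f/∂y ∂x = (-z) - (-z) = 0 (equality of mixed partials for smooth f).
Similarly for dx ∧ dz and dy ∧ dz — all coefficients vanish. So d(df) = 0.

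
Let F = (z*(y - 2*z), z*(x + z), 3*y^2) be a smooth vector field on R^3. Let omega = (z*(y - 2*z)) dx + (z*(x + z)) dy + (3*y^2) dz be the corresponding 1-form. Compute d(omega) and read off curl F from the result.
d(omega) = (-x + 6*y - 2*z) dy ∧ dz + (y - 4*z) dz ∧ dx + (0) dx ∧ dy; curl F = (-x + 6*y - 2*z, y - 4*z, 0)

d omega = sum_{i<j} (∂f_j/∂x_i - ∂f_i/∂x_j) dx_i ∧ dx_j. Under the identification (dy ∧ dz, dz ∧ dx, dx ∧ dy) ↔ (e_x, e_y, e_z), the coefficients are exactly the components of curl F. Compute:
  ∂R/∂y - ∂Q/∂z = (6*y) - (x + 2*z) = -x + 6*y - 2*z
  ∂P/∂z - ∂R/∂x = (y - 4*z) - (0) = y - 4*z
  ∂Q/∂x - ∂P/∂y = (z) - (z) = 0.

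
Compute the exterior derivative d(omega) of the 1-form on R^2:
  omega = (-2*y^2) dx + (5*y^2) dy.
d(omega) = (4*y) dx ∧ dy

For a 1-form omega = sum_i f_i dx_i, the exterior derivative is
  d(omega) = sum_{i < j} (∂f_j/∂x_i - ∂f_i/∂x_j) dx_i ∧ dx_j.
  coefficient of dx ∧ dy: ∂f_2/∂x - ∂f_1/∂y = ∂(5*y^2)/∂x - ∂(-2*y^2)/∂y = 4*y
Assembling: d(omega) = (4*y) dx ∧ dy.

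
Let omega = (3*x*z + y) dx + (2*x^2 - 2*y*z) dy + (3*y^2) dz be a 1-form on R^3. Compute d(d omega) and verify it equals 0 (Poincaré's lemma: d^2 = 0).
d(d omega) = 0

Step 1: d omega = sum_{i<j} (∂f_j/∂x_i - ∂f_i/∂x_j) dx_i ∧ dx_j:
  coeff of dx ∧ dy: 4*x - 1
  coeff of dx ∧ dz: -3*x
  coeff of dy ∧ dz: 8*y
Step 2: Apply d again to each 2-form coefficient. The only possible 3-form in R^3 is dx ∧ dy ∧ dz, with coefficient
  ∂(coeff of dy∧dz)/∂x - ∂(coeff of dx∧dz)/∂y + ∂(coeff of dx∧dy)/∂z
  = ∂/∂x (8*y) - ∂/∂y (-3*x) + ∂/∂z (4*x - 1).
Each of these terms simplifies to sums of mixed partials that cancel in pairs. The result is 0 (by equality of mixed partials for smooth functions — Schwarz / Clairaut).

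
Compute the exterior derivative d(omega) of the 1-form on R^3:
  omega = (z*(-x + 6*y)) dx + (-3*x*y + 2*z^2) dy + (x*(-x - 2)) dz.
d(omega) = (-3*y - 6*z) dx ∧ dy + (-x - 6*y - 2) dx ∧ dz + (-4*z) dy ∧ dz

For a 1-form omega = sum_i f_i dx_i, the exterior derivative is
  d(omega) = sum_{i < j} (∂f_j/∂x_i - ∂f_i/∂x_j) dx_i ∧ dx_j.
  coefficient of dx ∧ dy: ∂f_2/∂x - ∂f_1/∂y = ∂(-3*x*y + 2*z^2)/∂x - ∂(z*(-x + 6*y))/∂y = -3*y - 6*z
  coefficient of dx ∧ dz: ∂f_3/∂x - ∂f_1/∂z = ∂(x*(-x - 2))/∂x - ∂(z*(-x + 6*y))/∂z = -x - 6*y - 2
  coefficient of dy ∧ dz: ∂f_3/∂y - ∂f_2/∂z = ∂(x*(-x - 2))/∂y - ∂(-3*x*y + 2*z^2)/∂z = -4*z
Assembling: d(omega) = (-3*y - 6*z) dx ∧ dy + (-x - 6*y - 2) dx ∧ dz + (-4*z) dy ∧ dz.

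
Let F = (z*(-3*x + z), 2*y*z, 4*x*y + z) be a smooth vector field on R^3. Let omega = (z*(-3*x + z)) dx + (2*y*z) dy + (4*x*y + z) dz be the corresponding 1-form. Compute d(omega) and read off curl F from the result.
d(omega) = (4*x - 2*y) dy ∧ dz + (-3*x - 4*y + 2*z) dz ∧ dx + (0) dx ∧ dy; curl F = (4*x - 2*y, -3*x - 4*y + 2*z, 0)

d omega = sum_{i<j} (∂f_j/∂x_i - ∂f_i/∂x_j) dx_i ∧ dx_j. Under the identification (dy ∧ dz, dz ∧ dx, dx ∧ dy) ↔ (e_x, e_y, e_z), the coefficients are exactly the components of curl F. Compute:
  ∂R/∂y - ∂Q/∂z = (4*x) - (2*y) = 4*x - 2*y
  ∂P/∂z - ∂R/∂x = (-3*x + 2*z) - (4*y) = -3*x - 4*y + 2*z
  ∂Q/∂x - ∂P/∂y = (0) - (0) = 0.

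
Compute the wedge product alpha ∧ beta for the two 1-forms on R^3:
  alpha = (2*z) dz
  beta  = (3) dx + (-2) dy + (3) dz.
alpha ∧ beta = (-6*z) dx ∧ dz + (4*z) dy ∧ dz

Distribute the wedge, using dx_i ∧ dx_j = -dx_j ∧ dx_i and dx_i ∧ dx_i = 0. For each pair (i, j) with i < j, the coefficient of dx_i ∧ dx_j in alpha ∧ beta is (alpha_i * beta_j - alpha_j * beta_i). Collecting: alpha ∧ beta = (-6*z) dx ∧ dz + (4*z) dy ∧ dz.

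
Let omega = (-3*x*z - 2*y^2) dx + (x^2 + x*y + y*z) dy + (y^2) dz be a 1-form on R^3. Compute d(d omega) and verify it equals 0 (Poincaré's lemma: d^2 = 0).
d(d omega) = 0

Step 1: d omega = sum_{i<j} (∂f_j/∂x_i - ∂f_i/∂x_j) dx_i ∧ dx_j:
  coeff of dx ∧ dy: 2*x + 5*y
  coeff of dx ∧ dz: 3*x
  coeff of dy ∧ dz: y
Step 2: Apply d again to each 2-form coefficient. The only possible 3-form in R^3 is dx ∧ dy ∧ dz, with coefficient
  ∂(coeff of dy∧dz)/∂x - ∂(coeff of dx∧dz)/∂y + ∂(coeff of dx∧dy)/∂z
  = ∂/∂x (y) - ∂/∂y (3*x) + ∂/∂z (2*x + 5*y).
Each of these terms simplifies to sums of mixed partials that cancel in pairs. The result is 0 (by equality of mixed partials for smooth functions — Schwarz / Clairaut).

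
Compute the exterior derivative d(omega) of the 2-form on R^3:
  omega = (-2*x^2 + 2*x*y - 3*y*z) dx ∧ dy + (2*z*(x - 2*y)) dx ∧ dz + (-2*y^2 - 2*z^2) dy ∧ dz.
d(omega) = (-3*y + 4*z) dx ∧ dy ∧ dz

For a 2-form omega = sum_{i<j} g_{ij} dx_i ∧ dx_j, the exterior derivative is
  d(omega) = sum_{i<j} d(g_{ij}) ∧ dx_i ∧ dx_j = sum_{i<j, k} (∂g_{ij}/∂x_k) dx_k ∧ dx_i ∧ dx_j.
Expand each term, using dx_k ∧ dx_i ∧ dx_j = sgn(permutation) dx_{(a)} ∧ dx_{(b)} ∧ dx_{(c)} with (a < b < c) sorted:
  d(-2*x^2 + 2*x*y - 3*y*z) includes (∂/∂z)(-2*x^2 + 2*x*y - 3*y*z) dz = (-3*y) dz, which multiplied by dx ∧ dy gives (-3*y) dx ∧ dy ∧ dz
  d(2*z*(x - 2*y)) includes (∂/∂y)(2*z*(x - 2*y)) dy = (-4*z) dy, which multiplied by dx ∧ dz gives (4*z) dx ∧ dy ∧ dz
Collecting like 3-forms: d(omega) = (-3*y + 4*z) dx ∧ dy ∧ dz.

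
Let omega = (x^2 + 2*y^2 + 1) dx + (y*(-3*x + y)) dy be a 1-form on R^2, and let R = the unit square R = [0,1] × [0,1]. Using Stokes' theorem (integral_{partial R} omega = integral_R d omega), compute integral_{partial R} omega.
integral_(partial R) omega = -7/2

Stokes: integral_partial_R omega = integral_R d omega with d omega = (∂Q/∂x - ∂P/∂y) dx ∧ dy.
  ∂Q/∂x = -3*y
  ∂P/∂y = 4*y
  integrand = ∂Q/∂x - ∂P/∂y = -7*y.
Integrating over R: integral_0^1 integral_0^1 (-7*y) dx dy = -7/2.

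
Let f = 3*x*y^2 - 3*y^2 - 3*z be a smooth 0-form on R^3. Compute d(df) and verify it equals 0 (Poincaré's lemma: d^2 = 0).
d(df) = 0

Step 1: df = sum_i (∂f/∂x_i) dx_i = (3*y^2) dx + (6*y*(x - 1)) dy + (-3) dz.
Step 2: Apply d again. Using the 1-form formula, the coefficient of dx ∧ dy in d(df) is ∂^2 f/∂x ∂y - ∂^2 f/∂y ∂x = (6*y) - (6*y) = 0 (equality of mixed partials for smooth f).
Similarly for dx ∧ dz and dy ∧ dz — all coefficients vanish. So d(df) = 0.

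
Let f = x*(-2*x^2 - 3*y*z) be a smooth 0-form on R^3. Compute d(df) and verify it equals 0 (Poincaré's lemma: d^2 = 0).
d(df) = 0

Step 1: df = sum_i (∂f/∂x_i) dx_i = (-6*x^2 - 3*y*z) dx + (-3*x*z) dy + (-3*x*y) dz.
Step 2: Apply d again. Using the 1-form formula, the coefficient of dx ∧ dy in d(df) is ∂^2 f/∂x ∂y - ∂^2 f/∂y ∂x = (-3*z) - (-3*z) = 0 (equality of mixed partials for smooth f).
Similarly for dx ∧ dz and dy ∧ dz — all coefficients vanish. So d(df) = 0.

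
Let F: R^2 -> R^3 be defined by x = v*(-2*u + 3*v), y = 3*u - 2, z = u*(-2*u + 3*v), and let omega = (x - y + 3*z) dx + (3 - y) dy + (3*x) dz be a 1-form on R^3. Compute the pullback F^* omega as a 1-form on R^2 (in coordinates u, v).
F^* omega = (36*u^2*v - 68*u*v^2 + 6*u*v - 9*u + 21*v^3 - 4*v + 15) du + (12*u^3 - 68*u^2*v + 6*u^2 + 63*u*v^2 - 18*u*v - 4*u + 18*v^3 + 12*v) dv

Using F^*(f dg) = (f ∘ F) d(g ∘ F), substitute each coordinate x_i by F_i(u, v) in f_i, and replace dx_i by d F_i = (∂F_i/∂u) du + (∂F_i/∂v) dv.
  For the x component: f_1(F) = -6*u^2 + 7*u*v - 3*u + 3*v^2 + 2; d F_1 = (-2*v) du + (-2*u + 6*v) dv
  For the y component: f_2(F) = 5 - 3*u; d F_2 = (3) du + (0) dv
  For the z component: f_3(F) = 3*v*(-2*u + 3*v); d F_3 = (-4*u + 3*v) du + (3*u) dv
Combining and collecting du, dv coefficients:
  coeff of du: 36*u^2*v - 68*u*v^2 + 6*u*v - 9*u + 21*v^3 - 4*v + 15
  coeff of dv: 12*u^3 - 68*u^2*v + 6*u^2 + 63*u*v^2 - 18*u*v - 4*u + 18*v^3 + 12*v
F^* omega = (36*u^2*v - 68*u*v^2 + 6*u*v - 9*u + 21*v^3 - 4*v + 15) du + (12*u^3 - 68*u^2*v + 6*u^2 + 63*u*v^2 - 18*u*v - 4*u + 18*v^3 + 12*v) dv.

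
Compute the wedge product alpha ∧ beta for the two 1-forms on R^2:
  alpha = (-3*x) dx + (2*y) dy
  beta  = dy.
alpha ∧ beta = (-3*x) dx ∧ dy

Distribute the wedge, using dx_i ∧ dx_j = -dx_j ∧ dx_i and dx_i ∧ dx_i = 0. For each pair (i, j) with i < j, the coefficient of dx_i ∧ dx_j in alpha ∧ beta is (alpha_i * beta_j - alpha_j * beta_i). Collecting: alpha ∧ beta = (-3*x) dx ∧ dy.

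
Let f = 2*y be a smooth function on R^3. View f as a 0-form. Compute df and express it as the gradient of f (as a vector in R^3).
df = (0) dx + (2) dy + (0) dz; grad f = (0, 2, 0)

For a 0-form f, d f = (∂f/∂x) dx + (∂f/∂y) dy + (∂f/∂z) dz. The components of the vector representation are exactly the entries of grad f in Cartesian coordinates:
  ∂f/∂x = 0
  ∂f/∂y = 2
  ∂f/∂z = 0.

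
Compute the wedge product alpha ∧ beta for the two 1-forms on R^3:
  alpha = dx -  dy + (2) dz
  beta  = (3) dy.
alpha ∧ beta = (3) dx ∧ dy + (-6) dy ∧ dz

Distribute the wedge, using dx_i ∧ dx_j = -dx_j ∧ dx_i and dx_i ∧ dx_i = 0. For each pair (i, j) with i < j, the coefficient of dx_i ∧ dx_j in alpha ∧ beta is (alpha_i * beta_j - alpha_j * beta_i). Collecting: alpha ∧ beta = (3) dx ∧ dy + (-6) dy ∧ dz.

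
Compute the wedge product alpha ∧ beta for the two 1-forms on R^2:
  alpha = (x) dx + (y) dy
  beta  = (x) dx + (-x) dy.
alpha ∧ beta = (-x*(x + y)) dx ∧ dy

Distribute the wedge, using dx_i ∧ dx_j = -dx_j ∧ dx_i and dx_i ∧ dx_i = 0. For each pair (i, j) with i < j, the coefficient of dx_i ∧ dx_j in alpha ∧ beta is (alpha_i * beta_j - alpha_j * beta_i). Collecting: alpha ∧ beta = (-x*(x + y)) dx ∧ dy.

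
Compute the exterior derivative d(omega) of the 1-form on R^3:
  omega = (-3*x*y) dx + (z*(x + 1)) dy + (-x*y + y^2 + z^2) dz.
d(omega) = (3*x + z) dx ∧ dy + (-y) dx ∧ dz + (-2*x + 2*y - 1) dy ∧ dz

For a 1-form omega = sum_i f_i dx_i, the exterior derivative is
  d(omega) = sum_{i < j} (∂f_j/∂x_i - ∂f_i/∂x_j) dx_i ∧ dx_j.
  coefficient of dx ∧ dy: ∂f_2/∂x - ∂f_1/∂y = ∂(z*(x + 1))/∂x - ∂(-3*x*y)/∂y = 3*x + z
  coefficient of dx ∧ dz: ∂f_3/∂x - ∂f_1/∂z = ∂(-x*y + y^2 + z^2)/∂x - ∂(-3*x*y)/∂z = -y
  coefficient of dy ∧ dz: ∂f_3/∂y - ∂f_2/∂z = ∂(-x*y + y^2 + z^2)/∂y - ∂(z*(x + 1))/∂z = -2*x + 2*y - 1
Assembling: d(omega) = (3*x + z) dx ∧ dy + (-y) dx ∧ dz + (-2*x + 2*y - 1) dy ∧ dz.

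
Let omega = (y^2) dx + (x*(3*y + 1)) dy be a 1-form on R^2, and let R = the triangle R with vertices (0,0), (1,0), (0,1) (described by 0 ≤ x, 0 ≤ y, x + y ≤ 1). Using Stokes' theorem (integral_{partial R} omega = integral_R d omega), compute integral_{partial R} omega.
integral_(partial R) omega = 2/3

Stokes: integral_partial_R omega = integral_R d omega with d omega = (∂Q/∂x - ∂P/∂y) dx ∧ dy.
  ∂Q/∂x = 3*y + 1
  ∂P/∂y = 2*y
  integrand = ∂Q/∂x - ∂P/∂y = y + 1.
Integrating over R: integral_0^1 integral_0^{1-x} (y + 1) dy dx = 2/3.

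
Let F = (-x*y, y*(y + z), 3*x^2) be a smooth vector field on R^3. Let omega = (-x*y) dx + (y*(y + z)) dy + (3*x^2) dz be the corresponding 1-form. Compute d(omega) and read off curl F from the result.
d(omega) = (-y) dy ∧ dz + (-6*x) dz ∧ dx + (x) dx ∧ dy; curl F = (-y, -6*x, x)

d omega = sum_{i<j} (∂f_j/∂x_i - ∂f_i/∂x_j) dx_i ∧ dx_j. Under the identification (dy ∧ dz, dz ∧ dx, dx ∧ dy) ↔ (e_x, e_y, e_z), the coefficients are exactly the components of curl F. Compute:
  ∂R/∂y - ∂Q/∂z = (0) - (y) = -y
  ∂P/∂z - ∂R/∂x = (0) - (6*x) = -6*x
  ∂Q/∂x - ∂P/∂y = (0) - (-x) = x.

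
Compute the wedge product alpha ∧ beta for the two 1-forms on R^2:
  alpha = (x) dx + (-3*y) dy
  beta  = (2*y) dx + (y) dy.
alpha ∧ beta = (y*(x + 6*y)) dx ∧ dy

Distribute the wedge, using dx_i ∧ dx_j = -dx_j ∧ dx_i and dx_i ∧ dx_i = 0. For each pair (i, j) with i < j, the coefficient of dx_i ∧ dx_j in alpha ∧ beta is (alpha_i * beta_j - alpha_j * beta_i). Collecting: alpha ∧ beta = (y*(x + 6*y)) dx ∧ dy.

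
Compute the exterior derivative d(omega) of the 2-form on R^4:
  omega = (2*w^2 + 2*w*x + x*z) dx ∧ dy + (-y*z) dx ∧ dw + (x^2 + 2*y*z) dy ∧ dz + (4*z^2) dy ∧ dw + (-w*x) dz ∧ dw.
d(omega) = (3*x) dx ∧ dy ∧ dz + (4*w + 2*x + z) dx ∧ dy ∧ dw + (-w + y) dx ∧ dz ∧ dw + (-8*z) dy ∧ dz ∧ dw

For a 2-form omega = sum_{i<j} g_{ij} dx_i ∧ dx_j, the exterior derivative is
  d(omega) = sum_{i<j} d(g_{ij}) ∧ dx_i ∧ dx_j = sum_{i<j, k} (∂g_{ij}/∂x_k) dx_k ∧ dx_i ∧ dx_j.
Expand each term, using dx_k ∧ dx_i ∧ dx_j = sgn(permutation) dx_{(a)} ∧ dx_{(b)} ∧ dx_{(c)} with (a < b < c) sorted:
  d(2*w^2 + 2*w*x + x*z) includes (∂/∂z)(2*w^2 + 2*w*x + x*z) dz = (x) dz, which multiplied by dx ∧ dy gives (x) dx ∧ dy ∧ dz
  d(2*w^2 + 2*w*x + x*z) includes (∂/∂w)(2*w^2 + 2*w*x + x*z) dw = (4*w + 2*x) dw, which multiplied by dx ∧ dy gives (4*w + 2*x) dx ∧ dy ∧ dw
  d(-y*z) includes (∂/∂y)(-y*z) dy = (-z) dy, which multiplied by dx ∧ dw gives (z) dx ∧ dy ∧ dw
  d(-y*z) includes (∂/∂z)(-y*z) dz = (-y) dz, which multiplied by dx ∧ dw gives (y) dx ∧ dz ∧ dw
  d(x^2 + 2*y*z) includes (∂/∂x)(x^2 + 2*y*z) dx = (2*x) dx, which multiplied by dy ∧ dz gives (2*x) dx ∧ dy ∧ dz
  d(4*z^2) includes (∂/∂z)(4*z^2) dz = (8*z) dz, which multiplied by dy ∧ dw gives (-8*z) dy ∧ dz ∧ dw
  d(-w*x) includes (∂/∂x)(-w*x) dx = (-w) dx, which multiplied by dz ∧ dw gives (-w) dx ∧ dz ∧ dw
Collecting like 3-forms: d(omega) = (3*x) dx ∧ dy ∧ dz + (4*w + 2*x + z) dx ∧ dy ∧ dw + (-w + y) dx ∧ dz ∧ dw + (-8*z) dy ∧ dz ∧ dw.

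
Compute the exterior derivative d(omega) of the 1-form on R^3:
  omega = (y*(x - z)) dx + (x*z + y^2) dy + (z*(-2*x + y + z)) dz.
d(omega) = (-x + 2*z) dx ∧ dy + (y - 2*z) dx ∧ dz + (-x + z) dy ∧ dz

For a 1-form omega = sum_i f_i dx_i, the exterior derivative is
  d(omega) = sum_{i < j} (∂f_j/∂x_i - ∂f_i/∂x_j) dx_i ∧ dx_j.
  coefficient of dx ∧ dy: ∂f_2/∂x - ∂f_1/∂y = ∂(x*z + y^2)/∂x - ∂(y*(x - z))/∂y = -x + 2*z
  coefficient of dx ∧ dz: ∂f_3/∂x - ∂f_1/∂z = ∂(z*(-2*x + y + z))/∂x - ∂(y*(x - z))/∂z = y - 2*z
  coefficient of dy ∧ dz: ∂f_3/∂y - ∂f_2/∂z = ∂(z*(-2*x + y + z))/∂y - ∂(x*z + y^2)/∂z = -x + z
Assembling: d(omega) = (-x + 2*z) dx ∧ dy + (y - 2*z) dx ∧ dz + (-x + z) dy ∧ dz.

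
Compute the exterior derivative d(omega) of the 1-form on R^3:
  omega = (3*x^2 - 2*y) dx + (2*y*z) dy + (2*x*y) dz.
d(omega) = (2) dx ∧ dy + (2*y) dx ∧ dz + (2*x - 2*y) dy ∧ dz

For a 1-form omega = sum_i f_i dx_i, the exterior derivative is
  d(omega) = sum_{i < j} (∂f_j/∂x_i - ∂f_i/∂x_j) dx_i ∧ dx_j.
  coefficient of dx ∧ dy: ∂f_2/∂x - ∂f_1/∂y = ∂(2*y*z)/∂x - ∂(3*x^2 - 2*y)/∂y = 2
  coefficient of dx ∧ dz: ∂f_3/∂x - ∂f_1/∂z = ∂(2*x*y)/∂x - ∂(3*x^2 - 2*y)/∂z = 2*y
  coefficient of dy ∧ dz: ∂f_3/∂y - ∂f_2/∂z = ∂(2*x*y)/∂y - ∂(2*y*z)/∂z = 2*x - 2*y
Assembling: d(omega) = (2) dx ∧ dy + (2*y) dx ∧ dz + (2*x - 2*y) dy ∧ dz.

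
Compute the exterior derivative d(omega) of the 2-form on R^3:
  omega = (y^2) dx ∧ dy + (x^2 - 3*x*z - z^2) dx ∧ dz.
d(omega) = 0

For a 2-form omega = sum_{i<j} g_{ij} dx_i ∧ dx_j, the exterior derivative is
  d(omega) = sum_{i<j} d(g_{ij}) ∧ dx_i ∧ dx_j = sum_{i<j, k} (∂g_{ij}/∂x_k) dx_k ∧ dx_i ∧ dx_j.
Expand each term, using dx_k ∧ dx_i ∧ dx_j = sgn(permutation) dx_{(a)} ∧ dx_{(b)} ∧ dx_{(c)} with (a < b < c) sorted:

Collecting like 3-forms: d(omega) = 0.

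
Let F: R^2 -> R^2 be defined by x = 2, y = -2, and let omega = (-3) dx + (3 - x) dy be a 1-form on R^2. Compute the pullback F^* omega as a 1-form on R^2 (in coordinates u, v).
F^* omega = 0

Using F^*(f dg) = (f ∘ F) d(g ∘ F), substitute each coordinate x_i by F_i(u, v) in f_i, and replace dx_i by d F_i = (∂F_i/∂u) du + (∂F_i/∂v) dv.
  For the x component: f_1(F) = -3; d F_1 = (0) du + (0) dv
  For the y component: f_2(F) = 1; d F_2 = (0) du + (0) dv
Combining and collecting du, dv coefficients:
  coeff of du: 0
  coeff of dv: 0
F^* omega = 0.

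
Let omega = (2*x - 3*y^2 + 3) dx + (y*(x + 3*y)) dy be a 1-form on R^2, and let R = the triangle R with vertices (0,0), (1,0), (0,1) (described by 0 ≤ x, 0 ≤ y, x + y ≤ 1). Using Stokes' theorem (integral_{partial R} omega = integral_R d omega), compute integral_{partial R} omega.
integral_(partial R) omega = 7/6

Stokes: integral_partial_R omega = integral_R d omega with d omega = (∂Q/∂x - ∂P/∂y) dx ∧ dy.
  ∂Q/∂x = y
  ∂P/∂y = -6*y
  integrand = ∂Q/∂x - ∂P/∂y = 7*y.
Integrating over R: integral_0^1 integral_0^{1-x} (7*y) dy dx = 7/6.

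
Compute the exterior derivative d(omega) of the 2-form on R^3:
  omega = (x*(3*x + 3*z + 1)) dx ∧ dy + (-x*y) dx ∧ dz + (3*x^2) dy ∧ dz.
d(omega) = (10*x) dx ∧ dy ∧ dz

For a 2-form omega = sum_{i<j} g_{ij} dx_i ∧ dx_j, the exterior derivative is
  d(omega) = sum_{i<j} d(g_{ij}) ∧ dx_i ∧ dx_j = sum_{i<j, k} (∂g_{ij}/∂x_k) dx_k ∧ dx_i ∧ dx_j.
Expand each term, using dx_k ∧ dx_i ∧ dx_j = sgn(permutation) dx_{(a)} ∧ dx_{(b)} ∧ dx_{(c)} with (a < b < c) sorted:
  d(x*(3*x + 3*z + 1)) includes (∂/∂z)(x*(3*x + 3*z + 1)) dz = (3*x) dz, which multiplied by dx ∧ dy gives (3*x) dx ∧ dy ∧ dz
  d(-x*y) includes (∂/∂y)(-x*y) dy = (-x) dy, which multiplied by dx ∧ dz gives (x) dx ∧ dy ∧ dz
  d(3*x^2) includes (∂/∂x)(3*x^2) dx = (6*x) dx, which multiplied by dy ∧ dz gives (6*x) dx ∧ dy ∧ dz
Collecting like 3-forms: d(omega) = (10*x) dx ∧ dy ∧ dz.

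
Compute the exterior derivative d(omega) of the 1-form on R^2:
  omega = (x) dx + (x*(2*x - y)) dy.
d(omega) = (4*x - y) dx ∧ dy

For a 1-form omega = sum_i f_i dx_i, the exterior derivative is
  d(omega) = sum_{i < j} (∂f_j/∂x_i - ∂f_i/∂x_j) dx_i ∧ dx_j.
  coefficient of dx ∧ dy: ∂f_2/∂x - ∂f_1/∂y = ∂(x*(2*x - y))/∂x - ∂(x)/∂y = 4*x - y
Assembling: d(omega) = (4*x - y) dx ∧ dy.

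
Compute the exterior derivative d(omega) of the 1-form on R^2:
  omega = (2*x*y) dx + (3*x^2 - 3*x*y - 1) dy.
d(omega) = (4*x - 3*y) dx ∧ dy

For a 1-form omega = sum_i f_i dx_i, the exterior derivative is
  d(omega) = sum_{i < j} (∂f_j/∂x_i - ∂f_i/∂x_j) dx_i ∧ dx_j.
  coefficient of dx ∧ dy: ∂f_2/∂x - ∂f_1/∂y = ∂(3*x^2 - 3*x*y - 1)/∂x - ∂(2*x*y)/∂y = 4*x - 3*y
Assembling: d(omega) = (4*x - 3*y) dx ∧ dy.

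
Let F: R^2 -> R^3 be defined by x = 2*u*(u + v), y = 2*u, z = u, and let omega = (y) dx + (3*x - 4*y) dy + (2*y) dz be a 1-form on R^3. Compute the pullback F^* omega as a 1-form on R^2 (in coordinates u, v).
F^* omega = (4*u*(5*u + 4*v - 3)) du + (4*u^2) dv

Using F^*(f dg) = (f ∘ F) d(g ∘ F), substitute each coordinate x_i by F_i(u, v) in f_i, and replace dx_i by d F_i = (∂F_i/∂u) du + (∂F_i/∂v) dv.
  For the x component: f_1(F) = 2*u; d F_1 = (4*u + 2*v) du + (2*u) dv
  For the y component: f_2(F) = 2*u*(3*u + 3*v - 4); d F_2 = (2) du + (0) dv
  For the z component: f_3(F) = 4*u; d F_3 = (1) du + (0) dv
Combining and collecting du, dv coefficients:
  coeff of du: 4*u*(5*u + 4*v - 3)
  coeff of dv: 4*u^2
F^* omega = (4*u*(5*u + 4*v - 3)) du + (4*u^2) dv.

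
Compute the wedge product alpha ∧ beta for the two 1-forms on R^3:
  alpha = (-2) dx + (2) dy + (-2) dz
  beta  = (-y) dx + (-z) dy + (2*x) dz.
alpha ∧ beta = (2*y + 2*z) dx ∧ dy + (-4*x - 2*y) dx ∧ dz + (4*x - 2*z) dy ∧ dz

Distribute the wedge, using dx_i ∧ dx_j = -dx_j ∧ dx_i and dx_i ∧ dx_i = 0. For each pair (i, j) with i < j, the coefficient of dx_i ∧ dx_j in alpha ∧ beta is (alpha_i * beta_j - alpha_j * beta_i). Collecting: alpha ∧ beta = (2*y + 2*z) dx ∧ dy + (-4*x - 2*y) dx ∧ dz + (4*x - 2*z) dy ∧ dz.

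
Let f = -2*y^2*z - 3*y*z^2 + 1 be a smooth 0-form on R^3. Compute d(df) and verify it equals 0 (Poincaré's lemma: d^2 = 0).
d(df) = 0

Step 1: df = sum_i (∂f/∂x_i) dx_i = (0) dx + (z*(-4*y - 3*z)) dy + (2*y*(-y - 3*z)) dz.
Step 2: Apply d again. Using the 1-form formula, the coefficient of dx ∧ dy in d(df) is ∂^2 f/∂x ∂y - ∂^2 f/∂y ∂x = (0) - (0) = 0 (equality of mixed partials for smooth f).
Similarly for dx ∧ dz and dy ∧ dz — all coefficients vanish. So d(df) = 0.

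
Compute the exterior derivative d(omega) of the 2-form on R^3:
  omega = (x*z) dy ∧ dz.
d(omega) = (z) dx ∧ dy ∧ dz

For a 2-form omega = sum_{i<j} g_{ij} dx_i ∧ dx_j, the exterior derivative is
  d(omega) = sum_{i<j} d(g_{ij}) ∧ dx_i ∧ dx_j = sum_{i<j, k} (∂g_{ij}/∂x_k) dx_k ∧ dx_i ∧ dx_j.
Expand each term, using dx_k ∧ dx_i ∧ dx_j = sgn(permutation) dx_{(a)} ∧ dx_{(b)} ∧ dx_{(c)} with (a < b < c) sorted:
  d(x*z) includes (∂/∂x)(x*z) dx = (z) dx, which multiplied by dy ∧ dz gives (z) dx ∧ dy ∧ dz
Collecting like 3-forms: d(omega) = (z) dx ∧ dy ∧ dz.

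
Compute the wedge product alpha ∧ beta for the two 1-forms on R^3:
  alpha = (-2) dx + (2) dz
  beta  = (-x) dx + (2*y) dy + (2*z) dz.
alpha ∧ beta = (-4*y) dx ∧ dy + (2*x - 4*z) dx ∧ dz + (-4*y) dy ∧ dz

Distribute the wedge, using dx_i ∧ dx_j = -dx_j ∧ dx_i and dx_i ∧ dx_i = 0. For each pair (i, j) with i < j, the coefficient of dx_i ∧ dx_j in alpha ∧ beta is (alpha_i * beta_j - alpha_j * beta_i). Collecting: alpha ∧ beta = (-4*y) dx ∧ dy + (2*x - 4*z) dx ∧ dz + (-4*y) dy ∧ dz.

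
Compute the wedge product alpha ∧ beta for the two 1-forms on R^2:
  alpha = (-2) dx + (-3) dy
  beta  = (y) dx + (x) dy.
alpha ∧ beta = (-2*x + 3*y) dx ∧ dy

Distribute the wedge, using dx_i ∧ dx_j = -dx_j ∧ dx_i and dx_i ∧ dx_i = 0. For each pair (i, j) with i < j, the coefficient of dx_i ∧ dx_j in alpha ∧ beta is (alpha_i * beta_j - alpha_j * beta_i). Collecting: alpha ∧ beta = (-2*x + 3*y) dx ∧ dy.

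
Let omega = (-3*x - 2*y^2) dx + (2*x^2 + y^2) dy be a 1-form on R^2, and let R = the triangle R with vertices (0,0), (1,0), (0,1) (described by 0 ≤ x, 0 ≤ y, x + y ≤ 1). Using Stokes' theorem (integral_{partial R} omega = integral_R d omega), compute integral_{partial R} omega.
integral_(partial R) omega = 4/3

Stokes: integral_partial_R omega = integral_R d omega with d omega = (∂Q/∂x - ∂P/∂y) dx ∧ dy.
  ∂Q/∂x = 4*x
  ∂P/∂y = -4*y
  integrand = ∂Q/∂x - ∂P/∂y = 4*x + 4*y.
Integrating over R: integral_0^1 integral_0^{1-x} (4*x + 4*y) dy dx = 4/3.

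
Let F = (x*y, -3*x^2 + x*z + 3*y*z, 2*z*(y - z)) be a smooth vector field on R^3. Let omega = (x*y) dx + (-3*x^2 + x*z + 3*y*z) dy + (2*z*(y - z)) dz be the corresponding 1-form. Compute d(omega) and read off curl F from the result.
d(omega) = (-x - 3*y + 2*z) dy ∧ dz + (0) dz ∧ dx + (-7*x + z) dx ∧ dy; curl F = (-x - 3*y + 2*z, 0, -7*x + z)

d omega = sum_{i<j} (∂f_j/∂x_i - ∂f_i/∂x_j) dx_i ∧ dx_j. Under the identification (dy ∧ dz, dz ∧ dx, dx ∧ dy) ↔ (e_x, e_y, e_z), the coefficients are exactly the components of curl F. Compute:
  ∂R/∂y - ∂Q/∂z = (2*z) - (x + 3*y) = -x - 3*y + 2*z
  ∂P/∂z - ∂R/∂x = (0) - (0) = 0
  ∂Q/∂x - ∂P/∂y = (-6*x + z) - (x) = -7*x + z.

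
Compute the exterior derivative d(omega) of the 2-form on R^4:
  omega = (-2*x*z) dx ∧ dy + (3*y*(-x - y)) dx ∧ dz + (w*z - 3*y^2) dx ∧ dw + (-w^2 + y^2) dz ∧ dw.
d(omega) = (x + 6*y) dx ∧ dy ∧ dz + (6*y) dx ∧ dy ∧ dw + (-w) dx ∧ dz ∧ dw + (2*y) dy ∧ dz ∧ dw

For a 2-form omega = sum_{i<j} g_{ij} dx_i ∧ dx_j, the exterior derivative is
  d(omega) = sum_{i<j} d(g_{ij}) ∧ dx_i ∧ dx_j = sum_{i<j, k} (∂g_{ij}/∂x_k) dx_k ∧ dx_i ∧ dx_j.
Expand each term, using dx_k ∧ dx_i ∧ dx_j = sgn(permutation) dx_{(a)} ∧ dx_{(b)} ∧ dx_{(c)} with (a < b < c) sorted:
  d(-2*x*z) includes (∂/∂z)(-2*x*z) dz = (-2*x) dz, which multiplied by dx ∧ dy gives (-2*x) dx ∧ dy ∧ dz
  d(3*y*(-x - y)) includes (∂/∂y)(3*y*(-x - y)) dy = (-3*x - 6*y) dy, which multiplied by dx ∧ dz gives (3*x + 6*y) dx ∧ dy ∧ dz
  d(w*z - 3*y^2) includes (∂/∂y)(w*z - 3*y^2) dy = (-6*y) dy, which multiplied by dx ∧ dw gives (6*y) dx ∧ dy ∧ dw
  d(w*z - 3*y^2) includes (∂/∂z)(w*z - 3*y^2) dz = (w) dz, which multiplied by dx ∧ dw gives (-w) dx ∧ dz ∧ dw
  d(-w^2 + y^2) includes (∂/∂y)(-w^2 + y^2) dy = (2*y) dy, which multiplied by dz ∧ dw gives (2*y) dy ∧ dz ∧ dw
Collecting like 3-forms: d(omega) = (x + 6*y) dx ∧ dy ∧ dz + (6*y) dx ∧ dy ∧ dw + (-w) dx ∧ dz ∧ dw + (2*y) dy ∧ dz ∧ dw.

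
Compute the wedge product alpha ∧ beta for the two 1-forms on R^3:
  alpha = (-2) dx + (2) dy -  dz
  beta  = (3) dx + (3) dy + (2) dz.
alpha ∧ beta = (-12) dx ∧ dy + (-1) dx ∧ dz + (7) dy ∧ dz

Distribute the wedge, using dx_i ∧ dx_j = -dx_j ∧ dx_i and dx_i ∧ dx_i = 0. For each pair (i, j) with i < j, the coefficient of dx_i ∧ dx_j in alpha ∧ beta is (alpha_i * beta_j - alpha_j * beta_i). Collecting: alpha ∧ beta = (-12) dx ∧ dy + (-1) dx ∧ dz + (7) dy ∧ dz.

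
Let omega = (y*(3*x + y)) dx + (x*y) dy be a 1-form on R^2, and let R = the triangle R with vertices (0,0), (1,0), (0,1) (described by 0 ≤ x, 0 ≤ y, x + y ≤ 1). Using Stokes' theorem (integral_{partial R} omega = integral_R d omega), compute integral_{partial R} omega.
integral_(partial R) omega = -2/3

Stokes: integral_partial_R omega = integral_R d omega with d omega = (∂Q/∂x - ∂P/∂y) dx ∧ dy.
  ∂Q/∂x = y
  ∂P/∂y = 3*x + 2*y
  integrand = ∂Q/∂x - ∂P/∂y = -3*x - y.
Integrating over R: integral_0^1 integral_0^{1-x} (-3*x - y) dy dx = -2/3.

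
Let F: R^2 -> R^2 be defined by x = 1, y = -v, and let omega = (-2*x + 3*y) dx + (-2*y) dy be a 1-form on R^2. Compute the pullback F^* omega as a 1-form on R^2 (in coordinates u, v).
F^* omega = (-2*v) dv

Using F^*(f dg) = (f ∘ F) d(g ∘ F), substitute each coordinate x_i by F_i(u, v) in f_i, and replace dx_i by d F_i = (∂F_i/∂u) du + (∂F_i/∂v) dv.
  For the x component: f_1(F) = -3*v - 2; d F_1 = (0) du + (0) dv
  For the y component: f_2(F) = 2*v; d F_2 = (0) du + (-1) dv
Combining and collecting du, dv coefficients:
  coeff of du: 0
  coeff of dv: -2*v
F^* omega = (-2*v) dv.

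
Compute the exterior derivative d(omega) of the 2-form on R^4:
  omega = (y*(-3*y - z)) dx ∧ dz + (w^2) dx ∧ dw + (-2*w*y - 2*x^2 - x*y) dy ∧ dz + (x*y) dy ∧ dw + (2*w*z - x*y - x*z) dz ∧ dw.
d(omega) = (-4*x + 5*y + z) dx ∧ dy ∧ dz + (-x - 2*y) dy ∧ dz ∧ dw + (y) dx ∧ dy ∧ dw + (-y - z) dx ∧ dz ∧ dw

For a 2-form omega = sum_{i<j} g_{ij} dx_i ∧ dx_j, the exterior derivative is
  d(omega) = sum_{i<j} d(g_{ij}) ∧ dx_i ∧ dx_j = sum_{i<j, k} (∂g_{ij}/∂x_k) dx_k ∧ dx_i ∧ dx_j.
Expand each term, using dx_k ∧ dx_i ∧ dx_j = sgn(permutation) dx_{(a)} ∧ dx_{(b)} ∧ dx_{(c)} with (a < b < c) sorted:
  d(y*(-3*y - z)) includes (∂/∂y)(y*(-3*y - z)) dy = (-6*y - z) dy, which multiplied by dx ∧ dz gives (6*y + z) dx ∧ dy ∧ dz
  d(-2*w*y - 2*x^2 - x*y) includes (∂/∂x)(-2*w*y - 2*x^2 - x*y) dx = (-4*x - y) dx, which multiplied by dy ∧ dz gives (-4*x - y) dx ∧ dy ∧ dz
  d(-2*w*y - 2*x^2 - x*y) includes (∂/∂w)(-2*w*y - 2*x^2 - x*y) dw = (-2*y) dw, which multiplied by dy ∧ dz gives (-2*y) dy ∧ dz ∧ dw
  d(x*y) includes (∂/∂x)(x*y) dx = (y) dx, which multiplied by dy ∧ dw gives (y) dx ∧ dy ∧ dw
  d(2*w*z - x*y - x*z) includes (∂/∂x)(2*w*z - x*y - x*z) dx = (-y - z) dx, which multiplied by dz ∧ dw gives (-y - z) dx ∧ dz ∧ dw
  d(2*w*z - x*y - x*z) includes (∂/∂y)(2*w*z - x*y - x*z) dy = (-x) dy, which multiplied by dz ∧ dw gives (-x) dy ∧ dz ∧ dw
Collecting like 3-forms: d(omega) = (-4*x + 5*y + z) dx ∧ dy ∧ dz + (-x - 2*y) dy ∧ dz ∧ dw + (y) dx ∧ dy ∧ dw + (-y - z) dx ∧ dz ∧ dw.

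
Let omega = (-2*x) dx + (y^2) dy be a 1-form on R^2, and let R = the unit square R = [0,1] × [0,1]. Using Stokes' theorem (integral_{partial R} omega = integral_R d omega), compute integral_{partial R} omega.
integral_(partial R) omega = 0

Stokes: integral_partial_R omega = integral_R d omega with d omega = (∂Q/∂x - ∂P/∂y) dx ∧ dy.
  ∂Q/∂x = 0
  ∂P/∂y = 0
  integrand = ∂Q/∂x - ∂P/∂y = 0.
Integrating over R: integral_0^1 integral_0^1 (0) dx dy = 0.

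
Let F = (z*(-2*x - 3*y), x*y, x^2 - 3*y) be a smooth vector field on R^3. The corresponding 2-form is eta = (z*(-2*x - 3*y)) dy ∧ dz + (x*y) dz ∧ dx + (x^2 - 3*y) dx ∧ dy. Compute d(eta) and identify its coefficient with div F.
d(eta) = (x - 2*z) dx ∧ dy ∧ dz; div F = x - 2*z

For a 2-form in R^3 of the form above, applying d gives a 3-form with coefficient ∂P/∂x + ∂Q/∂y + ∂R/∂z:
  ∂P/∂x = -2*z
  ∂Q/∂y = x
  ∂R/∂z = 0
Sum = x - 2*z, which is exactly div F.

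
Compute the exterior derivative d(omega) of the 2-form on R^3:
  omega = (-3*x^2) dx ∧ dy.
d(omega) = 0

For a 2-form omega = sum_{i<j} g_{ij} dx_i ∧ dx_j, the exterior derivative is
  d(omega) = sum_{i<j} d(g_{ij}) ∧ dx_i ∧ dx_j = sum_{i<j, k} (∂g_{ij}/∂x_k) dx_k ∧ dx_i ∧ dx_j.
Expand each term, using dx_k ∧ dx_i ∧ dx_j = sgn(permutation) dx_{(a)} ∧ dx_{(b)} ∧ dx_{(c)} with (a < b < c) sorted:

Collecting like 3-forms: d(omega) = 0.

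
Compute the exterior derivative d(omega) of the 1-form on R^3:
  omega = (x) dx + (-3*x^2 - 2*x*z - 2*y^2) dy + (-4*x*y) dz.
d(omega) = (-6*x - 2*z) dx ∧ dy + (-4*y) dx ∧ dz + (-2*x) dy ∧ dz

For a 1-form omega = sum_i f_i dx_i, the exterior derivative is
  d(omega) = sum_{i < j} (∂f_j/∂x_i - ∂f_i/∂x_j) dx_i ∧ dx_j.
  coefficient of dx ∧ dy: ∂f_2/∂x - ∂f_1/∂y = ∂(-3*x^2 - 2*x*z - 2*y^2)/∂x - ∂(x)/∂y = -6*x - 2*z
  coefficient of dx ∧ dz: ∂f_3/∂x - ∂f_1/∂z = ∂(-4*x*y)/∂x - ∂(x)/∂z = -4*y
  coefficient of dy ∧ dz: ∂f_3/∂y - ∂f_2/∂z = ∂(-4*x*y)/∂y - ∂(-3*x^2 - 2*x*z - 2*y^2)/∂z = -2*x
Assembling: d(omega) = (-6*x - 2*z) dx ∧ dy + (-4*y) dx ∧ dz + (-2*x) dy ∧ dz.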